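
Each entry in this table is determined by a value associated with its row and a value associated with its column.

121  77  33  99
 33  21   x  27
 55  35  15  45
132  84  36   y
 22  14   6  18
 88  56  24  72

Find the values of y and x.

Each row is a constant multiple of every other row — this is a multiplication table with the headers hidden.
Row 4 is 132/121 = 12/11 times row 1, so its entry in column 4 is 99 × 12/11 = 108.
Row 2 is 33/121 = 3/11 times row 1, so its entry in column 3 is 33 × 3/11 = 9.

y = 108, x = 9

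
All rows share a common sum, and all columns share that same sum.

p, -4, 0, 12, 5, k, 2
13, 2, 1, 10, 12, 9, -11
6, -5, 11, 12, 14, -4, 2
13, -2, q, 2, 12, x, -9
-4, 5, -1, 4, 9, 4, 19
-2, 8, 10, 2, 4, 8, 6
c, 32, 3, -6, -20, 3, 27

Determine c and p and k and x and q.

Rows 2 and 3 both sum to 36, so that's the common total.
The known cells in row 7 total 39, leaving 36 − 39 = -3 for the blank.
The known cells in column 1 total 23, leaving 36 − 23 = 13 for the blank.
The known cells in row 1 total 28, leaving 36 − 28 = 8 for the blank.
The known cells in column 3 total 24, leaving 36 − 24 = 12 for the blank.
The known cells in row 4 total 28, leaving 36 − 28 = 8 for the blank.

c = -3, p = 13, k = 8, x = 8, q = 12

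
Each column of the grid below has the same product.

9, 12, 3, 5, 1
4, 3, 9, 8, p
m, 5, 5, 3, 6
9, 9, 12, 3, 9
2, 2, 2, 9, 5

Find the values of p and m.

p = 12, m = 5

Columns 3 and 4 each multiply to 3240, so every column has product 3240.
Column 5: 1×6×9×5 = 270, so the missing entry is 3240 ÷ 270 = 12.
Column 1: 9×4×9×2 = 648, so the missing entry is 3240 ÷ 648 = 5.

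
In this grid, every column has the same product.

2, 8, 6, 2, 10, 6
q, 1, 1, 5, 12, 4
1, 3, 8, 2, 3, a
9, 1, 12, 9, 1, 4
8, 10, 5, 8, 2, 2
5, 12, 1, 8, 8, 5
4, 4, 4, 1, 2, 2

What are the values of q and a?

Columns 4 and 5 each multiply to 11520, so every column has product 11520.
Column 1: 2×1×9×8×5×4 = 2880, so the missing entry is 11520 ÷ 2880 = 4.
Column 6: 6×4×4×2×5×2 = 1920, so the missing entry is 11520 ÷ 1920 = 6.

q = 4, a = 6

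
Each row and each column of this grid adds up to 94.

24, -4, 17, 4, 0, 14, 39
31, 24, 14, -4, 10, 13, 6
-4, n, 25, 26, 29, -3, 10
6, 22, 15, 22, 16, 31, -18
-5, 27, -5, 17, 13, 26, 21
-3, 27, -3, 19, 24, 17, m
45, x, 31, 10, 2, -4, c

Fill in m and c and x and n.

m = 13, c = 23, x = -13, n = 11

The known cells in row 3 total 83, leaving 94 − 83 = 11 for the blank.
The known cells in column 2 total 107, leaving 94 − 107 = -13 for the blank.
The known cells in row 7 total 71, leaving 94 − 71 = 23 for the blank.
The known cells in row 6 total 81, leaving 94 − 81 = 13 for the blank.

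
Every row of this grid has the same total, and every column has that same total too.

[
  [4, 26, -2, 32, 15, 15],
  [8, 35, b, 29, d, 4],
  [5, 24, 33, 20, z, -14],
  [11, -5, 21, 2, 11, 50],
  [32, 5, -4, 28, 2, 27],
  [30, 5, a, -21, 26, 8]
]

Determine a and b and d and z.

Rows 1 and 4 both sum to 90, so that's the common total.
The known cells in row 3 total 68, leaving 90 − 68 = 22 for the blank.
The known cells in column 5 total 76, leaving 90 − 76 = 14 for the blank.
The known cells in row 2 total 90, leaving 90 − 90 = 0 for the blank.
The known cells in row 6 total 48, leaving 90 − 48 = 42 for the blank.

a = 42, b = 0, d = 14, z = 22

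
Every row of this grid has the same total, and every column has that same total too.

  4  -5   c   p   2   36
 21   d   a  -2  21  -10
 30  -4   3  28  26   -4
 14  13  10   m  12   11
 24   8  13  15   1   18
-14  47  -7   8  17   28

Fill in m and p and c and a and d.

Rows 3 and 5 both sum to 79, so that's the common total.
Column 2: -5 − 4 + 13 + 8 + 47 = 59, so its missing entry is 79 − 59 = 20.
Row 2: 21 + 20 − 2 + 21 − 10 = 50, so its missing entry is 79 − 50 = 29.
Column 3: 29 + 3 + 10 + 13 − 7 = 48, so its missing entry is 79 − 48 = 31.
Row 1: 4 − 5 + 31 + 2 + 36 = 68, so its missing entry is 79 − 68 = 11.
Row 4: 14 + 13 + 10 + 12 + 11 = 60, so its missing entry is 79 − 60 = 19.

m = 19, p = 11, c = 31, a = 29, d = 20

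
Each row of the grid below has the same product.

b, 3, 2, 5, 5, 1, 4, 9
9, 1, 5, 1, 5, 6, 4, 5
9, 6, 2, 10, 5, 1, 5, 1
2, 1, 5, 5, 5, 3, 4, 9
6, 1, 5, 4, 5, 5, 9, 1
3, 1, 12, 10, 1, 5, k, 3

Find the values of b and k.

b = 5, k = 5

Rows 2 and 5 each multiply to 27000, so every row has product 27000.
Row 1: 3×2×5×5×1×4×9 = 5400, so the missing entry is 27000 ÷ 5400 = 5.
Row 6: 3×1×12×10×1×5×3 = 5400, so the missing entry is 27000 ÷ 5400 = 5.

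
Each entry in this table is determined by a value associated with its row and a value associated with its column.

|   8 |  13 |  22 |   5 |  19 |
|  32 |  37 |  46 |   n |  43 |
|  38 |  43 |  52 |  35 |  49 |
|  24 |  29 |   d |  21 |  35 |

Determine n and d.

The difference between any two rows is the same in every column — this is an addition table with the headers hidden.
Row 2 minus row 1 is 43 − 19 = 24, so its entry in column 4 is 5 + 24 = 29.
Row 4 minus row 1 is 35 − 19 = 16, so its entry in column 3 is 22 + 16 = 38.

n = 29, d = 38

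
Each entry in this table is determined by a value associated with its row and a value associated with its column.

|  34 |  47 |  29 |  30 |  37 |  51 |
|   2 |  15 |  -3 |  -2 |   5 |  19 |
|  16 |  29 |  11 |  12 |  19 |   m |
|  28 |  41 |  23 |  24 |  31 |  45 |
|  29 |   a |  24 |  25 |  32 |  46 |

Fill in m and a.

The difference between any two rows is the same in every column — this is an addition table with the headers hidden.
Row 3 minus row 1 is 19 − 37 = -18, so its entry in column 6 is 51 + (-18) = 33.
Row 5 minus row 1 is 32 − 37 = -5, so its entry in column 2 is 47 + (-5) = 42.

m = 33, a = 42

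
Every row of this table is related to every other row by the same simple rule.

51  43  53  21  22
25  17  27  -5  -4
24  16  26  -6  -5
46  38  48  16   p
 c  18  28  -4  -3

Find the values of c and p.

The difference between any two rows is the same in every column — this is an addition table with the headers hidden.
Row 5 minus row 1 is 18 − 43 = -25, so its entry in column 1 is 51 + (-25) = 26.
Row 4 minus row 1 is 38 − 43 = -5, so its entry in column 5 is 22 + (-5) = 17.

c = 26, p = 17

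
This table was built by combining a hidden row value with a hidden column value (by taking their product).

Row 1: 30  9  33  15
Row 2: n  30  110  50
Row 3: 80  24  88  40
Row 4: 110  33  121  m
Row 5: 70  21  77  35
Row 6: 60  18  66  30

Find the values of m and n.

m = 55, n = 100

Each row is a constant multiple of every other row — this is a multiplication table with the headers hidden.
Row 4 is 33/9 = 11/3 times row 1, so its entry in column 4 is 15 × 11/3 = 55.
Row 2 is 30/9 = 10/3 times row 1, so its entry in column 1 is 30 × 10/3 = 100.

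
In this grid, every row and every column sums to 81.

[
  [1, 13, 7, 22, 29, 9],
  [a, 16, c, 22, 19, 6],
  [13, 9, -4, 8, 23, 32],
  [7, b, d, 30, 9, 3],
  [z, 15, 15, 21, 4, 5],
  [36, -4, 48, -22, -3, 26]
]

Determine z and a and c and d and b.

The known cells in row 5 total 60, leaving 81 − 60 = 21 for the blank.
The known cells in column 2 total 49, leaving 81 − 49 = 32 for the blank.
The known cells in column 1 total 78, leaving 81 − 78 = 3 for the blank.
The known cells in row 2 total 66, leaving 81 − 66 = 15 for the blank.
The known cells in row 4 total 81, leaving 81 − 81 = 0 for the blank.

z = 21, a = 3, c = 15, d = 0, b = 32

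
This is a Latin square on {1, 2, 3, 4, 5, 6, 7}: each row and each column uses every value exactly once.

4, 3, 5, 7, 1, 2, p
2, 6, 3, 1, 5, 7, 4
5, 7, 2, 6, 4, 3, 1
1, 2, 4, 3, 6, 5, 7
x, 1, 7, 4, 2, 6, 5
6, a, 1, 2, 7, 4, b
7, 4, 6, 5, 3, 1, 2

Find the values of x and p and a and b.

At (row 5, col 1): row 5 already has {1, 2, 4, 5, 6, 7}, so the value is 3.
For row 6, column 2: column 2 already has {1, 2, 3, 4, 6, 7}; that leaves 5.
For row 6, column 7: row 6 already has {1, 2, 4, 5, 6, 7}; that leaves 3.
At (row 1, col 7): row 1 already has {1, 2, 3, 4, 5, 7}, so the value is 6.

x = 3, p = 6, a = 5, b = 3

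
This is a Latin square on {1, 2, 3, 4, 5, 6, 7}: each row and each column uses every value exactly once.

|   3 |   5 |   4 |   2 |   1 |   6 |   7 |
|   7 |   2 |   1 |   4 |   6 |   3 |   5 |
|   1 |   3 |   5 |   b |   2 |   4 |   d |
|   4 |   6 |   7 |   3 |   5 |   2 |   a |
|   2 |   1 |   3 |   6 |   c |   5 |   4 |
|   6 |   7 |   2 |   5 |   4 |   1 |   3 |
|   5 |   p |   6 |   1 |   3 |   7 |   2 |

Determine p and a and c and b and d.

p = 4, a = 1, c = 7, b = 7, d = 6

For row 5, column 5: row 5 already has {1, 2, 3, 4, 5, 6}; that leaves 7.
Cell (7,2): row 7 already has {1, 2, 3, 5, 6, 7} → 4.
Cell (3,4): column 4 already has {1, 2, 3, 4, 5, 6} → 7.
For row 3, column 7: row 3 already has {1, 2, 3, 4, 5, 7}; that leaves 6.
Cell (4,7): row 4 already has {2, 3, 4, 5, 6, 7} → 1.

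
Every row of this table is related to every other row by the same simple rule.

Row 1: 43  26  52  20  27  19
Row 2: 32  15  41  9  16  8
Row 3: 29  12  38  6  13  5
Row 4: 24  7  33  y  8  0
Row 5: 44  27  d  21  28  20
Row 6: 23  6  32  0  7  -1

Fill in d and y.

The difference between any two rows is the same in every column — this is an addition table with the headers hidden.
Row 5 minus row 1 is 20 − 19 = 1, so its entry in column 3 is 52 + 1 = 53.
Row 4 minus row 1 is 0 − 19 = -19, so its entry in column 4 is 20 + (-19) = 1.

d = 53, y = 1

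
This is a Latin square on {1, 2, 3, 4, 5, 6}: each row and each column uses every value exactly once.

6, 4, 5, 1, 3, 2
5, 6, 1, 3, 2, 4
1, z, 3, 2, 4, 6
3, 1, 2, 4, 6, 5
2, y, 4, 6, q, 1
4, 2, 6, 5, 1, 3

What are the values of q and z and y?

Cell (5,5): column 5 already has {1, 2, 3, 4, 6} → 5.
Cell (5,2): row 5 already has {1, 2, 4, 5, 6} → 3.
At (row 3, col 2): row 3 already has {1, 2, 3, 4, 6}, so the value is 5.

q = 5, z = 5, y = 3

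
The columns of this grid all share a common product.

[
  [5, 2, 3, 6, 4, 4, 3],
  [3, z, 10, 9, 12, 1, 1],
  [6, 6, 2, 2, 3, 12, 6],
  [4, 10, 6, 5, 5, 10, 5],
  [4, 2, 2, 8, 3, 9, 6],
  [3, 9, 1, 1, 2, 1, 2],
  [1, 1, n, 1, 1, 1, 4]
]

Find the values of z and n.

z = 2, n = 6

Columns 5 and 6 each multiply to 4320, so every column has product 4320.
Column 2: 2×6×10×2×9×1 = 2160, so the missing entry is 4320 ÷ 2160 = 2.
Column 3: 3×10×2×6×2×1 = 720, so the missing entry is 4320 ÷ 720 = 6.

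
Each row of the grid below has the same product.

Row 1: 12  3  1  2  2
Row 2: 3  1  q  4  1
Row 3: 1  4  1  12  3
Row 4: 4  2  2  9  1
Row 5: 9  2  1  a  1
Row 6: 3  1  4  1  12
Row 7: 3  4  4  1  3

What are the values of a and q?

Rows 3 and 4 each multiply to 144, so every row has product 144.
Row 5: 9×2×1×1 = 18, so the missing entry is 144 ÷ 18 = 8.
Row 2: 3×1×4×1 = 12, so the missing entry is 144 ÷ 12 = 12.

a = 8, q = 12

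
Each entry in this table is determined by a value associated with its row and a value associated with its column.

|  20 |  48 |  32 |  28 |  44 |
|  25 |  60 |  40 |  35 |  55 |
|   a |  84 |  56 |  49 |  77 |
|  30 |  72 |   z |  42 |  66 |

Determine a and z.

Each row is a constant multiple of every other row — this is a multiplication table with the headers hidden.
Row 3 is 84/48 = 7/4 times row 1, so its entry in column 1 is 20 × 7/4 = 35.
Row 4 is 72/48 = 3/2 times row 1, so its entry in column 3 is 32 × 3/2 = 48.

a = 35, z = 48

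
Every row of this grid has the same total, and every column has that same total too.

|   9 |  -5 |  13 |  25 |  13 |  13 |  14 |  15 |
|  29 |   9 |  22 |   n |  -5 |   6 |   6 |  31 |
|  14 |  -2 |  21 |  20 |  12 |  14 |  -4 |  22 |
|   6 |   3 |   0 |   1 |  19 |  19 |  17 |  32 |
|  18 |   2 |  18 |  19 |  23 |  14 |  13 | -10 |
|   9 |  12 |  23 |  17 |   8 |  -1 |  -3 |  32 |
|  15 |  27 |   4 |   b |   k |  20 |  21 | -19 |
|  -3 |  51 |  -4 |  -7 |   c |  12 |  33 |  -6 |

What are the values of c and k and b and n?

Rows 1 and 3 both sum to 97, so that's the common total.
Row 8: -3 + 51 − 4 − 7 + 12 + 33 − 6 = 76, so its missing entry is 97 − 76 = 21.
Row 2: 29 + 9 + 22 − 5 + 6 + 6 + 31 = 98, so its missing entry is 97 − 98 = -1.
Column 4: 25 − 1 + 20 + 1 + 19 + 17 − 7 = 74, so its missing entry is 97 − 74 = 23.
Row 7: 15 + 27 + 4 + 23 + 20 + 21 − 19 = 91, so its missing entry is 97 − 91 = 6.

c = 21, k = 6, b = 23, n = -1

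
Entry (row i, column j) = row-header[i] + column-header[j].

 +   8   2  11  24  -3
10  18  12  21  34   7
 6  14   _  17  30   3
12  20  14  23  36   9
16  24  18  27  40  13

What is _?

8

6 + 2 = 8.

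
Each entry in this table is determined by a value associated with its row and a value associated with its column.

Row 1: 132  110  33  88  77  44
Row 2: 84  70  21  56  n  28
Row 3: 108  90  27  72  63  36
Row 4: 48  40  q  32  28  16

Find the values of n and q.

Each row is a constant multiple of every other row — this is a multiplication table with the headers hidden.
Row 2 is 70/110 = 7/11 times row 1, so its entry in column 5 is 77 × 7/11 = 49.
Row 4 is 40/110 = 4/11 times row 1, so its entry in column 3 is 33 × 4/11 = 12.

n = 49, q = 12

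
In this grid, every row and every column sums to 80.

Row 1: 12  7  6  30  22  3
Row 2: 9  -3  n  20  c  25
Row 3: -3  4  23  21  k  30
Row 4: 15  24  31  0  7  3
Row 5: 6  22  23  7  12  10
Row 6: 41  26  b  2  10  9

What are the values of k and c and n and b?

k = 5, c = 24, n = 5, b = -8

The known cells in row 3 total 75, leaving 80 − 75 = 5 for the blank.
The known cells in column 5 total 56, leaving 80 − 56 = 24 for the blank.
The known cells in row 2 total 75, leaving 80 − 75 = 5 for the blank.
The known cells in row 6 total 88, leaving 80 − 88 = -8 for the blank.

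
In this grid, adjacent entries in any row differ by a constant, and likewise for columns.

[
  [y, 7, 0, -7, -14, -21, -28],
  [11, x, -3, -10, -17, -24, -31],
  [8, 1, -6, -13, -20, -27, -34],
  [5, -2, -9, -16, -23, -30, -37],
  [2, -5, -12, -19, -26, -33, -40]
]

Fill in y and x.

y = 14, x = 4

Along each row the entries change by -7 per step; down each column they change by -3.
Row 1: from 7 at column 2, stepping by -7 to column 1 gives 14.
Row 2: from 11 at column 1, stepping by -7 to column 2 gives 4.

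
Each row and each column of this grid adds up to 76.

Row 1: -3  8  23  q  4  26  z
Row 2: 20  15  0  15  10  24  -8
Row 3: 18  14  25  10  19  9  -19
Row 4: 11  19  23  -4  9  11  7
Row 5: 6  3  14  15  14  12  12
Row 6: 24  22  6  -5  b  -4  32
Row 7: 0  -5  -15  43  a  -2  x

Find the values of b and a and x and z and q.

The known cells in row 6 total 75, leaving 76 − 75 = 1 for the blank.
The known cells in column 4 total 74, leaving 76 − 74 = 2 for the blank.
The known cells in column 5 total 57, leaving 76 − 57 = 19 for the blank.
The known cells in row 1 total 60, leaving 76 − 60 = 16 for the blank.
The known cells in row 7 total 40, leaving 76 − 40 = 36 for the blank.

b = 1, a = 19, x = 36, z = 16, q = 2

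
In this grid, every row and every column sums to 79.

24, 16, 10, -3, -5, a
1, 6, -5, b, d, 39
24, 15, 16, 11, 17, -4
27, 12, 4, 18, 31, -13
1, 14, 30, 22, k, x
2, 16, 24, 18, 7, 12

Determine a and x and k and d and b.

Row 1 has 24 + 16 + 10 − 3 − 5 = 42; the blank must be 79 − 42 = 37.
Column 6 has 37 + 39 − 4 − 13 + 12 = 71; the blank must be 79 − 71 = 8.
Row 5 has 1 + 14 + 30 + 22 + 8 = 75; the blank must be 79 − 75 = 4.
Column 5 has -5 + 17 + 31 + 4 + 7 = 54; the blank must be 79 − 54 = 25.
Row 2 has 1 + 6 − 5 + 25 + 39 = 66; the blank must be 79 − 66 = 13.

a = 37, x = 8, k = 4, d = 25, b = 13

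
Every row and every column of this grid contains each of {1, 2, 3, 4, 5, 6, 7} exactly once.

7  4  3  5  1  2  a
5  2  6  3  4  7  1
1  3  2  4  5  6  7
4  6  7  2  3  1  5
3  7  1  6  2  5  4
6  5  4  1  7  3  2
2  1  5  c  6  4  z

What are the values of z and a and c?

z = 3, a = 6, c = 7

For row 7, column 4: column 4 already has {1, 2, 3, 4, 5, 6}; that leaves 7.
Cell (7,7): row 7 already has {1, 2, 4, 5, 6, 7} → 3.
At (row 1, col 7): row 1 already has {1, 2, 3, 4, 5, 7}, so the value is 6.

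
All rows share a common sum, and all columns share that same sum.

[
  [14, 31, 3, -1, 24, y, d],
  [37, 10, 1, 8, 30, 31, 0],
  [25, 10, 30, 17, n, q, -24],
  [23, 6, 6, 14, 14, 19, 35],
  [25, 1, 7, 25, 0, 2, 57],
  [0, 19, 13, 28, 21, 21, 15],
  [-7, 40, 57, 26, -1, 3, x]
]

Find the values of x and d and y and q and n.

Rows 2 and 4 both sum to 117, so that's the common total.
The known cells in column 5 total 88, leaving 117 − 88 = 29 for the blank.
The known cells in row 7 total 118, leaving 117 − 118 = -1 for the blank.
The known cells in column 7 total 82, leaving 117 − 82 = 35 for the blank.
The known cells in row 1 total 106, leaving 117 − 106 = 11 for the blank.
The known cells in row 3 total 87, leaving 117 − 87 = 30 for the blank.

x = -1, d = 35, y = 11, q = 30, n = 29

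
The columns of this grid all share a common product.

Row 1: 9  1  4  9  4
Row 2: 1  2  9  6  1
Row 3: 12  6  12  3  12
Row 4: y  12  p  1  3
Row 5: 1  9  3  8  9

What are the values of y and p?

Columns 2 and 4 each multiply to 1296, so every column has product 1296.
Column 1: 9×1×12×1 = 108, so the missing entry is 1296 ÷ 108 = 12.
Column 3: 4×9×12×3 = 1296, so the missing entry is 1296 ÷ 1296 = 1.

y = 12, p = 1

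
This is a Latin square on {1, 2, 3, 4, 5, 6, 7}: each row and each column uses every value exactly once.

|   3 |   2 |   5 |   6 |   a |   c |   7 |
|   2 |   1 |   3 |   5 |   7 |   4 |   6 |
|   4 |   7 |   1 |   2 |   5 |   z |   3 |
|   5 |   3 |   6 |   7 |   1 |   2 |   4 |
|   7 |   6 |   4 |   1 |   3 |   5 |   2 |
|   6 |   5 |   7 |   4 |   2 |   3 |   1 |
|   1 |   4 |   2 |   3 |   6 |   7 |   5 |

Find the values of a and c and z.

a = 4, c = 1, z = 6

For row 3, column 6: row 3 already has {1, 2, 3, 4, 5, 7}; that leaves 6.
At (row 1, col 5): column 5 already has {1, 2, 3, 5, 6, 7}, so the value is 4.
At (row 1, col 6): row 1 already has {2, 3, 4, 5, 6, 7}, so the value is 1.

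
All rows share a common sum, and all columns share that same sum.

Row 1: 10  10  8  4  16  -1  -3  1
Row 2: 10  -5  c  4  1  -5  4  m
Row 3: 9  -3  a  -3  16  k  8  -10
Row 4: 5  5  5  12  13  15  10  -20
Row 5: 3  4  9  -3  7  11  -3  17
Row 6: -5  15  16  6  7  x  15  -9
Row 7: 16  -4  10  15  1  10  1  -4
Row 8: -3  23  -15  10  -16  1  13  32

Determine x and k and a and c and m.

x = 0, k = 14, a = 14, c = -2, m = 38

Rows 1 and 4 both sum to 45, so that's the common total.
The known cells in row 6 total 45, leaving 45 − 45 = 0 for the blank.
The known cells in column 8 total 7, leaving 45 − 7 = 38 for the blank.
The known cells in row 2 total 47, leaving 45 − 47 = -2 for the blank.
The known cells in column 3 total 31, leaving 45 − 31 = 14 for the blank.
The known cells in row 3 total 31, leaving 45 − 31 = 14 for the blank.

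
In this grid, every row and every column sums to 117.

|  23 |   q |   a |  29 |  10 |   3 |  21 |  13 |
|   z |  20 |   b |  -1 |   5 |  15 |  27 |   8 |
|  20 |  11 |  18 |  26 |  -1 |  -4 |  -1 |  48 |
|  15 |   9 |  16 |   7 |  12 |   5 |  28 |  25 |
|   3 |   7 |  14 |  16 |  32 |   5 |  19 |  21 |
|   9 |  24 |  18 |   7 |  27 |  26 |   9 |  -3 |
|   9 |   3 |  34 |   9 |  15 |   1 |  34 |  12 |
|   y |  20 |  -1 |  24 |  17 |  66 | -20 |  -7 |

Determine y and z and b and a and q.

The known cells in column 2 total 94, leaving 117 − 94 = 23 for the blank.
The known cells in row 8 total 99, leaving 117 − 99 = 18 for the blank.
The known cells in row 1 total 122, leaving 117 − 122 = -5 for the blank.
The known cells in column 3 total 94, leaving 117 − 94 = 23 for the blank.
The known cells in row 2 total 97, leaving 117 − 97 = 20 for the blank.

y = 18, z = 20, b = 23, a = -5, q = 23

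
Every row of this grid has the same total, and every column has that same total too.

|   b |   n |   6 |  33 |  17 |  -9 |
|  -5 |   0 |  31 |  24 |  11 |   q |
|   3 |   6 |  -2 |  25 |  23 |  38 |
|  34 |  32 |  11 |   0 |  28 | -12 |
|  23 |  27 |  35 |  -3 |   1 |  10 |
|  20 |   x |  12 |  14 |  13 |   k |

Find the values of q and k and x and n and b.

q = 32, k = 34, x = 0, n = 28, b = 18

Rows 3 and 4 both sum to 93, so that's the common total.
The known cells in column 1 total 75, leaving 93 − 75 = 18 for the blank.
The known cells in row 1 total 65, leaving 93 − 65 = 28 for the blank.
The known cells in row 2 total 61, leaving 93 − 61 = 32 for the blank.
The known cells in column 6 total 59, leaving 93 − 59 = 34 for the blank.
The known cells in row 6 total 93, leaving 93 − 93 = 0 for the blank.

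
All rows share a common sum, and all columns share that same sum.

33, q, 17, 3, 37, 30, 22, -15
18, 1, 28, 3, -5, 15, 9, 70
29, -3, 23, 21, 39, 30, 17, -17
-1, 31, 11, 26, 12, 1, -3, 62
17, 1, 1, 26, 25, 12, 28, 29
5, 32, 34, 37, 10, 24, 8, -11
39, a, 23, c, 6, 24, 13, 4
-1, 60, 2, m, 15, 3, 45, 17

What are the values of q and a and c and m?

Rows 2 and 3 both sum to 139, so that's the common total.
Row 1 has 33 + 17 + 3 + 37 + 30 + 22 − 15 = 127; the blank must be 139 − 127 = 12.
Column 2 has 12 + 1 − 3 + 31 + 1 + 32 + 60 = 134; the blank must be 139 − 134 = 5.
Row 7 has 39 + 5 + 23 + 6 + 24 + 13 + 4 = 114; the blank must be 139 − 114 = 25.
Row 8 has -1 + 60 + 2 + 15 + 3 + 45 + 17 = 141; the blank must be 139 − 141 = -2.

q = 12, a = 5, c = 25, m = -2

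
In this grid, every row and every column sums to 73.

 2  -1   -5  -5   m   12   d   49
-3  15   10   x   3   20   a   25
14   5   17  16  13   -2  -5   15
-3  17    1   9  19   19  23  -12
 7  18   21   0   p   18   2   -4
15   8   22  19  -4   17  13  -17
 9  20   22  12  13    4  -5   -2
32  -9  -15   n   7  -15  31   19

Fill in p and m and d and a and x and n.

p = 11, m = 11, d = 10, a = 4, x = -1, n = 23

The known cells in row 5 total 62, leaving 73 − 62 = 11 for the blank.
The known cells in column 5 total 62, leaving 73 − 62 = 11 for the blank.
The known cells in row 1 total 63, leaving 73 − 63 = 10 for the blank.
The known cells in row 8 total 50, leaving 73 − 50 = 23 for the blank.
The known cells in column 7 total 69, leaving 73 − 69 = 4 for the blank.
The known cells in row 2 total 74, leaving 73 − 74 = -1 for the blank.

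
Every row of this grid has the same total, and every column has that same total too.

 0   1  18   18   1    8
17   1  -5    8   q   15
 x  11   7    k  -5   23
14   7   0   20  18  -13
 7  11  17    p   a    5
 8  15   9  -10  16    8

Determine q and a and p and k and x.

q = 10, a = 6, p = 0, k = 10, x = 0

Rows 1 and 4 both sum to 46, so that's the common total.
The known cells in column 1 total 46, leaving 46 − 46 = 0 for the blank.
The known cells in row 2 total 36, leaving 46 − 36 = 10 for the blank.
The known cells in column 5 total 40, leaving 46 − 40 = 6 for the blank.
The known cells in row 5 total 46, leaving 46 − 46 = 0 for the blank.
The known cells in row 3 total 36, leaving 46 − 36 = 10 for the blank.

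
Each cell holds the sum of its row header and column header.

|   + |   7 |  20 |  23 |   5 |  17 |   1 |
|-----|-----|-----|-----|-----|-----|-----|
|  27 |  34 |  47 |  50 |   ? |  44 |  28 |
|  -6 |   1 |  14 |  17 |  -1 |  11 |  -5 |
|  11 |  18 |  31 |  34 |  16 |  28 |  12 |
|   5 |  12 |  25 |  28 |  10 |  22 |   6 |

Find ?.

27 + 5 = 32.

32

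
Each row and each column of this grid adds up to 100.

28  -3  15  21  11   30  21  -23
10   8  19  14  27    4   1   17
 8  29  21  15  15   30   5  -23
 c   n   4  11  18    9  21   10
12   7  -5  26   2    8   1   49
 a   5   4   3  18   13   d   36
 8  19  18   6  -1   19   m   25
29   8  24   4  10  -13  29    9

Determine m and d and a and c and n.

m = 6, d = 16, a = 5, c = 0, n = 27

Column 2: -3 + 8 + 29 + 7 + 5 + 19 + 8 = 73, so its missing entry is 100 − 73 = 27.
Row 4: 27 + 4 + 11 + 18 + 9 + 21 + 10 = 100, so its missing entry is 100 − 100 = 0.
Column 1: 28 + 10 + 8 + 0 + 12 + 8 + 29 = 95, so its missing entry is 100 − 95 = 5.
Row 6: 5 + 5 + 4 + 3 + 18 + 13 + 36 = 84, so its missing entry is 100 − 84 = 16.
Row 7: 8 + 19 + 18 + 6 − 1 + 19 + 25 = 94, so its missing entry is 100 − 94 = 6.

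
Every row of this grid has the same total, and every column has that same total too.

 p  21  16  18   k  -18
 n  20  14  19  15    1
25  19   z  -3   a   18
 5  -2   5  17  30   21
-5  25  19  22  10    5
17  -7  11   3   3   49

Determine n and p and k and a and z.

Rows 4 and 5 both sum to 76, so that's the common total.
Column 3: 16 + 14 + 5 + 19 + 11 = 65, so its missing entry is 76 − 65 = 11.
Row 3: 25 + 19 + 11 − 3 + 18 = 70, so its missing entry is 76 − 70 = 6.
Column 5: 15 + 6 + 30 + 10 + 3 = 64, so its missing entry is 76 − 64 = 12.
Row 1: 21 + 16 + 18 + 12 − 18 = 49, so its missing entry is 76 − 49 = 27.
Row 2: 20 + 14 + 19 + 15 + 1 = 69, so its missing entry is 76 − 69 = 7.

n = 7, p = 27, k = 12, a = 6, z = 11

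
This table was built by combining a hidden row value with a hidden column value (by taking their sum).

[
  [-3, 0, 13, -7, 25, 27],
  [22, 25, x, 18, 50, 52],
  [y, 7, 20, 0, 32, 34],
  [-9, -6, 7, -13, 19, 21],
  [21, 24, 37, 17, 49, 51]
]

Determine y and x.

y = 4, x = 38

The difference between any two rows is the same in every column — this is an addition table with the headers hidden.
Row 3 minus row 1 is 7 − 0 = 7, so its entry in column 1 is -3 + 7 = 4.
Row 2 minus row 1 is 25 − 0 = 25, so its entry in column 3 is 13 + 25 = 38.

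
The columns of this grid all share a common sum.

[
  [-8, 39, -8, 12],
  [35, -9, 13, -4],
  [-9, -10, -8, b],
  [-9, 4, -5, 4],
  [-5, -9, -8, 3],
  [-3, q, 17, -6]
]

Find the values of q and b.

Column 1 sums to 1 and so does column 3; that's the common total.
In column 2 the known cells total 15, leaving 1 − 15 = -14.
In column 4 the known cells total 9, leaving 1 − 9 = -8.

q = -14, b = -8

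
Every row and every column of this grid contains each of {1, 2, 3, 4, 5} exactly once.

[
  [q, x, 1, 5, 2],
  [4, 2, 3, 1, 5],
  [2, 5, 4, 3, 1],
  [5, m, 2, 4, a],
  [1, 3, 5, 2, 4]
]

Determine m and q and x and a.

m = 1, q = 3, x = 4, a = 3

For row 4, column 5: column 5 already has {1, 2, 4, 5}; that leaves 3.
At (row 4, col 2): row 4 already has {2, 3, 4, 5}, so the value is 1.
At (row 1, col 2): column 2 already has {1, 2, 3, 5}, so the value is 4.
At (row 1, col 1): row 1 already has {1, 2, 4, 5}, so the value is 3.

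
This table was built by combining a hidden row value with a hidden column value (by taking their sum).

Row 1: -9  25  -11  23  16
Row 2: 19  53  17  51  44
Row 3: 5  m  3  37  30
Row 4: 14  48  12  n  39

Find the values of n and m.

The difference between any two rows is the same in every column — this is an addition table with the headers hidden.
Row 4 minus row 1 is 14 − (-9) = 23, so its entry in column 4 is 23 + 23 = 46.
Row 3 minus row 1 is 5 − (-9) = 14, so its entry in column 2 is 25 + 14 = 39.

n = 46, m = 39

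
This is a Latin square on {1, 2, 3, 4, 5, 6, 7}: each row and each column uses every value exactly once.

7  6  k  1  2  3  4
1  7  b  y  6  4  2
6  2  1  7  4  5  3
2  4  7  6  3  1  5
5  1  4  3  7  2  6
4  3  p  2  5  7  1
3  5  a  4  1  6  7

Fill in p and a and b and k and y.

For row 7, column 3: row 7 already has {1, 3, 4, 5, 6, 7}; that leaves 2.
Cell (1,3): row 1 already has {1, 2, 3, 4, 6, 7} → 5.
For row 2, column 4: column 4 already has {1, 2, 3, 4, 6, 7}; that leaves 5.
For row 2, column 3: row 2 already has {1, 2, 4, 5, 6, 7}; that leaves 3.
For row 6, column 3: row 6 already has {1, 2, 3, 4, 5, 7}; that leaves 6.

p = 6, a = 2, b = 3, k = 5, y = 5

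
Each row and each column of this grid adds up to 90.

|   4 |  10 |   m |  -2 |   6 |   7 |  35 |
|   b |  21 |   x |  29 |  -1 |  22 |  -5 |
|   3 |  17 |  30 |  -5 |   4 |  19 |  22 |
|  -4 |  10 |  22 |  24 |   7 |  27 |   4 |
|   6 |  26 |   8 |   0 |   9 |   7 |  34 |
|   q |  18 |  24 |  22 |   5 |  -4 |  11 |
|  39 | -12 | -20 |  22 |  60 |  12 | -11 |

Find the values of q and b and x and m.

q = 14, b = 28, x = -4, m = 30

The known cells in row 1 total 60, leaving 90 − 60 = 30 for the blank.
The known cells in column 3 total 94, leaving 90 − 94 = -4 for the blank.
The known cells in row 2 total 62, leaving 90 − 62 = 28 for the blank.
The known cells in row 6 total 76, leaving 90 − 76 = 14 for the blank.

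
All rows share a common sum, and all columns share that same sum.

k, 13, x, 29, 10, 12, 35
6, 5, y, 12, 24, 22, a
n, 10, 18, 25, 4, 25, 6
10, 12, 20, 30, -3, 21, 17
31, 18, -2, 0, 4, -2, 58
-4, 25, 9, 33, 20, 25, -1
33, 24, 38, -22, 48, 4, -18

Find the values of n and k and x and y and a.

Rows 4 and 5 both sum to 107, so that's the common total.
Row 3 has 10 + 18 + 25 + 4 + 25 + 6 = 88; the blank must be 107 − 88 = 19.
Column 1 has 6 + 19 + 10 + 31 − 4 + 33 = 95; the blank must be 107 − 95 = 12.
Row 1 has 12 + 13 + 29 + 10 + 12 + 35 = 111; the blank must be 107 − 111 = -4.
Column 3 has -4 + 18 + 20 − 2 + 9 + 38 = 79; the blank must be 107 − 79 = 28.
Row 2 has 6 + 5 + 28 + 12 + 24 + 22 = 97; the blank must be 107 − 97 = 10.

n = 19, k = 12, x = -4, y = 28, a = 10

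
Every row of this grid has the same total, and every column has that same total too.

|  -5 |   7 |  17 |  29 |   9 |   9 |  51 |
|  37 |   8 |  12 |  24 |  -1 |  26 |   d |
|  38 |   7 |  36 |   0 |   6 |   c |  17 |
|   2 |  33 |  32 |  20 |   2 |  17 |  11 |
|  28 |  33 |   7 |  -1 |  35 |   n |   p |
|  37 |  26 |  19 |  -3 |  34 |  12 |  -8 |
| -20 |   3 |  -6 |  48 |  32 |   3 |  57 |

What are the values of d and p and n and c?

Rows 1 and 4 both sum to 117, so that's the common total.
Row 2: 37 + 8 + 12 + 24 − 1 + 26 = 106, so its missing entry is 117 − 106 = 11.
Column 7: 51 + 11 + 17 + 11 − 8 + 57 = 139, so its missing entry is 117 − 139 = -22.
Row 5: 28 + 33 + 7 − 1 + 35 − 22 = 80, so its missing entry is 117 − 80 = 37.
Row 3: 38 + 7 + 36 + 0 + 6 + 17 = 104, so its missing entry is 117 − 104 = 13.

d = 11, p = -22, n = 37, c = 13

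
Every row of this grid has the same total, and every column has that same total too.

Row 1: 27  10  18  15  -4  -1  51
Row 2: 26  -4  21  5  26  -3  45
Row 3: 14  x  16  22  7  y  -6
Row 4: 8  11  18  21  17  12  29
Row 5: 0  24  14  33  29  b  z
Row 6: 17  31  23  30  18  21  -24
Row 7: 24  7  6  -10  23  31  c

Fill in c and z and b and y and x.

Rows 1 and 2 both sum to 116, so that's the common total.
The known cells in column 2 total 79, leaving 116 − 79 = 37 for the blank.
The known cells in row 7 total 81, leaving 116 − 81 = 35 for the blank.
The known cells in column 7 total 130, leaving 116 − 130 = -14 for the blank.
The known cells in row 5 total 86, leaving 116 − 86 = 30 for the blank.
The known cells in row 3 total 90, leaving 116 − 90 = 26 for the blank.

c = 35, z = -14, b = 30, y = 26, x = 37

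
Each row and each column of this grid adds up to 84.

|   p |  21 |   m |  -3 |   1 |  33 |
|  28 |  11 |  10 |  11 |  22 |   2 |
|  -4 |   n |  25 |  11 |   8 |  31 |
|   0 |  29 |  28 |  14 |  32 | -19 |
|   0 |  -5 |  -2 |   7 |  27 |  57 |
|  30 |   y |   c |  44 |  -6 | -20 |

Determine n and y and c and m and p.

Row 3: -4 + 25 + 11 + 8 + 31 = 71, so its missing entry is 84 − 71 = 13.
Column 1: 28 − 4 + 0 + 0 + 30 = 54, so its missing entry is 84 − 54 = 30.
Column 2: 21 + 11 + 13 + 29 − 5 = 69, so its missing entry is 84 − 69 = 15.
Row 1: 30 + 21 − 3 + 1 + 33 = 82, so its missing entry is 84 − 82 = 2.
Row 6: 30 + 15 + 44 − 6 − 20 = 63, so its missing entry is 84 − 63 = 21.

n = 13, y = 15, c = 21, m = 2, p = 30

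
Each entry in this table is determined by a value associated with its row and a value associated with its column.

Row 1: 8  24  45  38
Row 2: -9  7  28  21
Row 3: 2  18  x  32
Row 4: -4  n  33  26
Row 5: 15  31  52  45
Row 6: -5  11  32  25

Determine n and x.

n = 12, x = 39

The difference between any two rows is the same in every column — this is an addition table with the headers hidden.
Row 4 minus row 1 is -4 − 8 = -12, so its entry in column 2 is 24 + (-12) = 12.
Row 3 minus row 1 is 2 − 8 = -6, so its entry in column 3 is 45 + (-6) = 39.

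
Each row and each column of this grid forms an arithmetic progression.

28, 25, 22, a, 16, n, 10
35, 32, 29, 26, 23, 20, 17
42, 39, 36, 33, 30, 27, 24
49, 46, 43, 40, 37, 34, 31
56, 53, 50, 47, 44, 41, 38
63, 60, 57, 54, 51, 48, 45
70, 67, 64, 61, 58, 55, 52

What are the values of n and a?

n = 13, a = 19

Along each row the entries change by -3 per step; down each column they change by 7.
Row 1: from 28 at column 1, stepping by -3 to column 6 gives 13.
Row 1: from 28 at column 1, stepping by -3 to column 4 gives 19.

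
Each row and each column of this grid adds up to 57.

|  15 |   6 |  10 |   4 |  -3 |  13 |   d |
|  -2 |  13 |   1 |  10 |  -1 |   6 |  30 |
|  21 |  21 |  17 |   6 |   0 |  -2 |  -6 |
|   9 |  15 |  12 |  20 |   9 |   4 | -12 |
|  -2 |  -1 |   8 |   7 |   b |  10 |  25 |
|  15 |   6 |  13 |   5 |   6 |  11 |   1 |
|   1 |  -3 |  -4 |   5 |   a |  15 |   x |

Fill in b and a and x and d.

Row 5: -2 − 1 + 8 + 7 + 10 + 25 = 47, so its missing entry is 57 − 47 = 10.
Column 5: -3 − 1 + 0 + 9 + 10 + 6 = 21, so its missing entry is 57 − 21 = 36.
Row 7: 1 − 3 − 4 + 5 + 36 + 15 = 50, so its missing entry is 57 − 50 = 7.
Row 1: 15 + 6 + 10 + 4 − 3 + 13 = 45, so its missing entry is 57 − 45 = 12.

b = 10, a = 36, x = 7, d = 12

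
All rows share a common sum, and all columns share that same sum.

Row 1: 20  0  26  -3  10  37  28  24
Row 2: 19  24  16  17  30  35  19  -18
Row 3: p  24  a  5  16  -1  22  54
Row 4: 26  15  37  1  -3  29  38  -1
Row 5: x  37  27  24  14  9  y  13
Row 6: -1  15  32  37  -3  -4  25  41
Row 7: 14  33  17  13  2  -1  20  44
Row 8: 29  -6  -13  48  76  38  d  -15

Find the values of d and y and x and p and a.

Rows 1 and 2 both sum to 142, so that's the common total.
The known cells in row 8 total 157, leaving 142 − 157 = -15 for the blank.
The known cells in column 7 total 137, leaving 142 − 137 = 5 for the blank.
The known cells in row 5 total 129, leaving 142 − 129 = 13 for the blank.
The known cells in column 1 total 120, leaving 142 − 120 = 22 for the blank.
The known cells in row 3 total 142, leaving 142 − 142 = 0 for the blank.

d = -15, y = 5, x = 13, p = 22, a = 0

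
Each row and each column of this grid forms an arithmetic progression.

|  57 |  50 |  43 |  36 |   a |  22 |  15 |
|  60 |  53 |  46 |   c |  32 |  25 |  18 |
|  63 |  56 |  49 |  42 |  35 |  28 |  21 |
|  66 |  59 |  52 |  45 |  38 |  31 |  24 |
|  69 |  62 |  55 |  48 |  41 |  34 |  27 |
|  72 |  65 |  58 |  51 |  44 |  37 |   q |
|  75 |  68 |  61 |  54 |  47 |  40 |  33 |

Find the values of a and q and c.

Along each row the entries change by -7 per step; down each column they change by 3.
Row 1: from 57 at column 1, stepping by -7 to column 5 gives 29.
Row 6: from 72 at column 1, stepping by -7 to column 7 gives 30.
Row 2: from 60 at column 1, stepping by -7 to column 4 gives 39.

a = 29, q = 30, c = 39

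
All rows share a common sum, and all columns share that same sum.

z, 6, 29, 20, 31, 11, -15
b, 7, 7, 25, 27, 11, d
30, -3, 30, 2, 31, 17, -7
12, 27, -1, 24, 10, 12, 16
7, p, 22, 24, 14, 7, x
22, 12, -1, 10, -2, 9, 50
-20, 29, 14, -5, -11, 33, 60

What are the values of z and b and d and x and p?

z = 18, b = 31, d = -8, x = 4, p = 22

Rows 3 and 4 both sum to 100, so that's the common total.
The known cells in row 1 total 82, leaving 100 − 82 = 18 for the blank.
The known cells in column 1 total 69, leaving 100 − 69 = 31 for the blank.
The known cells in row 2 total 108, leaving 100 − 108 = -8 for the blank.
The known cells in column 7 total 96, leaving 100 − 96 = 4 for the blank.
The known cells in row 5 total 78, leaving 100 − 78 = 22 for the blank.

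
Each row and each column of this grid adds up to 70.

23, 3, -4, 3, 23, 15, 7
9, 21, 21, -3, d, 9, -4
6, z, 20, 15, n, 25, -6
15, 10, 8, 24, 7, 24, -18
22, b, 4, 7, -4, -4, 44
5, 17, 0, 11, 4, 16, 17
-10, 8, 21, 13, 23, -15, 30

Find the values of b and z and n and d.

b = 1, z = 10, n = 0, d = 17

Row 5 has 22 + 4 + 7 − 4 − 4 + 44 = 69; the blank must be 70 − 69 = 1.
Column 2 has 3 + 21 + 10 + 1 + 17 + 8 = 60; the blank must be 70 − 60 = 10.
Row 3 has 6 + 10 + 20 + 15 + 25 − 6 = 70; the blank must be 70 − 70 = 0.
Row 2 has 9 + 21 + 21 − 3 + 9 − 4 = 53; the blank must be 70 − 53 = 17.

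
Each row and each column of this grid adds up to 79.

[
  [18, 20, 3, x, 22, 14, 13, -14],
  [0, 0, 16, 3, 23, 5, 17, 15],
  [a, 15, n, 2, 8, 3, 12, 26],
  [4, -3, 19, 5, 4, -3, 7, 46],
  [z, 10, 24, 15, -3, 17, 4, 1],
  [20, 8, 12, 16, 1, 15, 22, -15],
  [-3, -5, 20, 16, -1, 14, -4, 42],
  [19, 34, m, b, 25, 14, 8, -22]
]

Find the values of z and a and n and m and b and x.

Row 5 has 10 + 24 + 15 − 3 + 17 + 4 + 1 = 68; the blank must be 79 − 68 = 11.
Row 1 has 18 + 20 + 3 + 22 + 14 + 13 − 14 = 76; the blank must be 79 − 76 = 3.
Column 1 has 18 + 0 + 4 + 11 + 20 − 3 + 19 = 69; the blank must be 79 − 69 = 10.
Column 4 has 3 + 3 + 2 + 5 + 15 + 16 + 16 = 60; the blank must be 79 − 60 = 19.
Row 8 has 19 + 34 + 19 + 25 + 14 + 8 − 22 = 97; the blank must be 79 − 97 = -18.
Row 3 has 10 + 15 + 2 + 8 + 3 + 12 + 26 = 76; the blank must be 79 − 76 = 3.

z = 11, a = 10, n = 3, m = -18, b = 19, x = 3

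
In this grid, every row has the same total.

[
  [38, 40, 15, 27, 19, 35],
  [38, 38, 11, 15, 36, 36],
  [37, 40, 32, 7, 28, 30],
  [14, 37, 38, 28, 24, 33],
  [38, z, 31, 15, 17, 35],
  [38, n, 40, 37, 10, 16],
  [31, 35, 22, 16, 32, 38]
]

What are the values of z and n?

Rows 1 and 3 both add up to 174, so every row sums to 174.
Row 5: 38 + 31 + 15 + 17 + 35 = 136, so the missing entry is 174 − 136 = 38.
Row 6: 38 + 40 + 37 + 10 + 16 = 141, so the missing entry is 174 − 141 = 33.

z = 38, n = 33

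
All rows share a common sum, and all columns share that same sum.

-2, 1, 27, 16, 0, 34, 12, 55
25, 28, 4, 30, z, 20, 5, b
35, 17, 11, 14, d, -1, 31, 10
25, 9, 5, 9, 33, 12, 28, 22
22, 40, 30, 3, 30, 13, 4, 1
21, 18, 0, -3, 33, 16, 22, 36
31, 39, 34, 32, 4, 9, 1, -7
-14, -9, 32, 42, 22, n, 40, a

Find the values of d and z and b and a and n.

Rows 1 and 4 both sum to 143, so that's the common total.
Row 3: 35 + 17 + 11 + 14 − 1 + 31 + 10 = 117, so its missing entry is 143 − 117 = 26.
Column 5: 0 + 26 + 33 + 30 + 33 + 4 + 22 = 148, so its missing entry is 143 − 148 = -5.
Row 2: 25 + 28 + 4 + 30 − 5 + 20 + 5 = 107, so its missing entry is 143 − 107 = 36.
Column 8: 55 + 36 + 10 + 22 + 1 + 36 − 7 = 153, so its missing entry is 143 − 153 = -10.
Row 8: -14 − 9 + 32 + 42 + 22 + 40 − 10 = 103, so its missing entry is 143 − 103 = 40.

d = 26, z = -5, b = 36, a = -10, n = 40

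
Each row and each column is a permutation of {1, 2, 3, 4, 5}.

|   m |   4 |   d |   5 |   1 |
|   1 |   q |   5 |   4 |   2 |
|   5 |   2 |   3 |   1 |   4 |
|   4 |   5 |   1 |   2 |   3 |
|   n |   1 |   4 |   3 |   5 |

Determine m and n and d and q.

m = 3, n = 2, d = 2, q = 3

For row 2, column 2: row 2 already has {1, 2, 4, 5}; that leaves 3.
For row 1, column 3: column 3 already has {1, 3, 4, 5}; that leaves 2.
For row 5, column 1: row 5 already has {1, 3, 4, 5}; that leaves 2.
At (row 1, col 1): row 1 already has {1, 2, 4, 5}, so the value is 3.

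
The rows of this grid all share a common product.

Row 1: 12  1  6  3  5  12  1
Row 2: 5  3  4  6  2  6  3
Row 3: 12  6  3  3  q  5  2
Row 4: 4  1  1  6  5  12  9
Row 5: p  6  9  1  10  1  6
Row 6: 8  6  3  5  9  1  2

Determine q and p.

q = 2, p = 4

Rows 1 and 4 each multiply to 12960, so every row has product 12960.
Row 3: 12×6×3×3×5×2 = 6480, so the missing entry is 12960 ÷ 6480 = 2.
Row 5: 6×9×1×10×1×6 = 3240, so the missing entry is 12960 ÷ 3240 = 4.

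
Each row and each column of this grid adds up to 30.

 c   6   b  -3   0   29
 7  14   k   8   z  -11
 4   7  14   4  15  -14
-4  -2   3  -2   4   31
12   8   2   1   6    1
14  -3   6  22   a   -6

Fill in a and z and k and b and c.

a = -3, z = 8, k = 4, b = 1, c = -3

Column 1 has 7 + 4 − 4 + 12 + 14 = 33; the blank must be 30 − 33 = -3.
Row 6 has 14 − 3 + 6 + 22 − 6 = 33; the blank must be 30 − 33 = -3.
Column 5 has 0 + 15 + 4 + 6 − 3 = 22; the blank must be 30 − 22 = 8.
Row 2 has 7 + 14 + 8 + 8 − 11 = 26; the blank must be 30 − 26 = 4.
Row 1 has -3 + 6 − 3 + 0 + 29 = 29; the blank must be 30 − 29 = 1.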